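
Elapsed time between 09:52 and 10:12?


End time in minutes: 10×60 + 12 = 612
Start time in minutes: 9×60 + 52 = 592
Difference = 612 - 592 = 20 minutes
= 0 hours 20 minutes

0h 20m


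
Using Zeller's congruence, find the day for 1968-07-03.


Wednesday

Zeller's congruence:
q=3, m=7, k=68, j=19
h = (3 + ⌊13×8/5⌋ + 68 + ⌊68/4⌋ + ⌊19/4⌋ - 2×19) mod 7
= (3 + 20 + 68 + 17 + 4 - 38) mod 7
= 74 mod 7 = 4
h=4 → Wednesday


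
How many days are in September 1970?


Month: September (month 9)
September has 30 days

30 days


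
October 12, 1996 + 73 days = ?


Start: October 12, 1996
Add 73 days
October 12 → November 1: 31 - 12 + 1 = 20 days (73 - 20 = 53 left)
November 1 → December 1: 30 - 1 + 1 = 30 days (53 - 30 = 23 left)
December 1 + 23 = December 24, 1996

December 24, 1996


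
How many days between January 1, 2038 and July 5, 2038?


185 days

From January 1, 2038 to July 5, 2038
Rest of January 2038: 31 - 1 = 30
Full months: February 2038 28, March 31, April 30, May 31, June 30
Days into July 2038: 5
Total = 30 + 28 + 31 + 30 + 31 + 30 + 5 = 185 days


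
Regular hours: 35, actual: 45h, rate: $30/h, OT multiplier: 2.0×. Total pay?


Regular: 35h × $30 = $1050.00
Overtime: 45 - 35 = 10h
OT pay: 10h × $30 × 2.0 = $600.00
Total = $1050.00 + $600.00 = $1650.00

$1650.00


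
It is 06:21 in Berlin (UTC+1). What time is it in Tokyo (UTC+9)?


14:21

Time difference = UTC+9 - UTC+1 = +8 hours
New hour = (6 + 8) mod 24
= 14 mod 24 = 14
Minutes unchanged → 14:21


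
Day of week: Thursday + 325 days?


Sunday

Start: Thursday (index 3)
(3 + 325) mod 7
= 328 mod 7
= 6
Index 6 → Sunday


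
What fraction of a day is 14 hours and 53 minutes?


0.6201 (62.01%)

Total minutes: 14×60 + 53 = 893
Day = 24×60 = 1440 minutes
Fraction = 893/1440 ≈ 0.6201
As a percentage: 893/1440 × 100 ≈ 62.01%


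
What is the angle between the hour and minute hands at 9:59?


Hour hand = 9×30 + 59×0.5 = 299.5°
Minute hand = 59×6 = 354°
Difference = |299.5 - 354| = 54.5°

54.5°


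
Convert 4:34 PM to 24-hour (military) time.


16:34

Input: 4:34 PM
PM: 4 + 12 = 16


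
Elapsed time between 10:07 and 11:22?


End time in minutes: 11×60 + 22 = 682
Start time in minutes: 10×60 + 7 = 607
Difference = 682 - 607 = 75 minutes
= 1 hours 15 minutes

1h 15m


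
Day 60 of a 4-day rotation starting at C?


Shifts: A, B, C, D
Start: C (index 2)
Day 60: (2 + 60 - 1) mod 4
= 61 mod 4
= 1
Index 1 → shift B

Shift B


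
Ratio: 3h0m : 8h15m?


Duration 1: 180 minutes
Duration 2: 495 minutes
Ratio = 180:495
GCD = 45
Simplified = 4:11
As a decimal: 4/11 ≈ 0.36

4:11 (0.36)


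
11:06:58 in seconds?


Hours: 11 × 3600 = 39600
Minutes: 6 × 60 = 360
Seconds: 58
Total = 39600 + 360 + 58 = 40018

40018 seconds


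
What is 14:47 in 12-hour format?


2:47 PM

Hour: 14
14 - 12 = 2 → PM


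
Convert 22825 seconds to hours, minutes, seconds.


6h 20m 25s

Hours: 22825 ÷ 3600 = 6 remainder 1225
Minutes: 1225 ÷ 60 = 20 remainder 25
Seconds: 25


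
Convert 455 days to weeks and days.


Weeks: 455 ÷ 7 = 65 remainder 0

65 weeks 0 days


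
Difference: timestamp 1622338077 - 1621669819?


Difference = 1622338077 - 1621669819 = 668258 seconds
In hours: 668258 / 3600 ≈ 185.6
In days: 668258 / 86400 ≈ 7.73

668258 seconds (185.6 hours / 7.73 days)


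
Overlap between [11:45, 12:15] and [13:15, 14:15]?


0 minutes

Meeting A: 705-735 (in minutes from midnight)
Meeting B: 795-855
Overlap start = max(705, 795) = 795
Overlap end = min(735, 855) = 735
Overlap = max(0, 735 - 795) = 0 min


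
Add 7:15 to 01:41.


Start: 101 minutes from midnight
Add: 435 minutes
Total: 536 minutes
Hours: 536 ÷ 60 = 8 remainder 56

08:56


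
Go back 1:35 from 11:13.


09:38

Start: 673 minutes from midnight
Subtract: 95 minutes
Remaining: 673 - 95 = 578
Hours: 9, Minutes: 38


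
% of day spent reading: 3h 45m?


15.6%

Time: 225 minutes
Day: 1440 minutes
Percentage = (225/1440) × 100 ≈ 15.6%


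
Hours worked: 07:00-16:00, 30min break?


Total time = (16×60+0) - (7×60+0)
= 960 - 420 = 540 min
Minus break: 540 - 30 = 510 min
= 8h 30m

8h 30m (510 minutes)


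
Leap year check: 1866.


No

Rules: divisible by 4 AND (not by 100 OR by 400)
1866 ÷ 4 = 466 remainder 2 → not divisible by 4
Not divisible by 4 → not a leap year


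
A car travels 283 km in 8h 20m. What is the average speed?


34.0 km/h

Distance: 283 km
Time: 8h 20m = 500 min = 500/60 = 25/3 hours
Speed = 283 ÷ (25/3) = 283 × 3 / 25 = 849/25 ≈ 34.0 km/h


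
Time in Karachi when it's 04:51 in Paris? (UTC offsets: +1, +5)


Time difference = UTC+5 - UTC+1 = +4 hours
New hour = (4 + 4) mod 24
= 8 mod 24 = 8
Minutes unchanged → 08:51

08:51


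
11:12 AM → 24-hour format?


11:12

Input: 11:12 AM
AM hour stays: 11


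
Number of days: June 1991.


30 days

Month: June (month 6)
June has 30 days


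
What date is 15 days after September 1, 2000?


Start: September 1, 2000
Add 15 days
September 1 + 15 = September 16, 2000

September 16, 2000


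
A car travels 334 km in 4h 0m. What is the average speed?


Distance: 334 km
Time: 4 hours
Speed = 334 / 4 = 83.5 km/h

83.5 km/h


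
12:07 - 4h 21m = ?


Start: 727 minutes from midnight
Subtract: 261 minutes
Remaining: 727 - 261 = 466
Hours: 7, Minutes: 46

07:46


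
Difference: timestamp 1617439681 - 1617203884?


Difference = 1617439681 - 1617203884 = 235797 seconds
In hours: 235797 / 3600 ≈ 65.5
In days: 235797 / 86400 ≈ 2.73

235797 seconds (65.5 hours / 2.73 days)


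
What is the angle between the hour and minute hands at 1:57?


76.5°

Hour hand = 1×30 + 57×0.5 = 58.5°
Minute hand = 57×6 = 342°
Difference = |58.5 - 342| = 283.5°
Since > 180°: 360 - 283.5 = 76.5°


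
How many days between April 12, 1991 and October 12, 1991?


183 days

From April 12, 1991 to October 12, 1991
Rest of April 1991: 30 - 12 = 18
Full months: May 31, June 30, July 31, August 31, September 30
Days into October 1991: 12
Total = 18 + 31 + 30 + 31 + 31 + 30 + 12 = 183 days


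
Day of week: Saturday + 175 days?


Start: Saturday (index 5)
(5 + 175) mod 7
= 180 mod 7
= 5
Index 5 → Saturday

Saturday


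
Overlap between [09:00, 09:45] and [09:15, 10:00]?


Meeting A: 540-585 (in minutes from midnight)
Meeting B: 555-600
Overlap start = max(540, 555) = 555
Overlap end = min(585, 600) = 585
Overlap = max(0, 585 - 555) = 30 min

30 minutes


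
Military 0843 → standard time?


Hour: 8
8 < 12 → AM

8:43 AM


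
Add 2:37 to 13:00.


15:37

Start: 780 minutes from midnight
Add: 157 minutes
Total: 937 minutes
Hours: 937 ÷ 60 = 15 remainder 37


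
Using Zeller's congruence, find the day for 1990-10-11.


Thursday

Zeller's congruence:
q=11, m=10, k=90, j=19
h = (11 + ⌊13×11/5⌋ + 90 + ⌊90/4⌋ + ⌊19/4⌋ - 2×19) mod 7
= (11 + 28 + 90 + 22 + 4 - 38) mod 7
= 117 mod 7 = 5
h=5 → Thursday


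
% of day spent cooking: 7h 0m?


Time: 420 minutes
Day: 1440 minutes
Percentage = (420/1440) × 100 ≈ 29.2%

29.2%


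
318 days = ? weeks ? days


45 weeks 3 days

Weeks: 318 ÷ 7 = 45 remainder 3


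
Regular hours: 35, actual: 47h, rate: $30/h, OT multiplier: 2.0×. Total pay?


Regular: 35h × $30 = $1050.00
Overtime: 47 - 35 = 12h
OT pay: 12h × $30 × 2.0 = $720.00
Total = $1050.00 + $720.00 = $1770.00

$1770.00


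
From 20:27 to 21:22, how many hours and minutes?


0h 55m

End time in minutes: 21×60 + 22 = 1282
Start time in minutes: 20×60 + 27 = 1227
Difference = 1282 - 1227 = 55 minutes
= 0 hours 55 minutes


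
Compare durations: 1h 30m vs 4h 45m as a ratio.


Duration 1: 90 minutes
Duration 2: 285 minutes
Ratio = 90:285
GCD = 15
Simplified = 6:19
As a decimal: 6/19 ≈ 0.32

6:19 (0.32)


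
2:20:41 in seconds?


8441 seconds

Hours: 2 × 3600 = 7200
Minutes: 20 × 60 = 1200
Seconds: 41
Total = 7200 + 1200 + 41 = 8441


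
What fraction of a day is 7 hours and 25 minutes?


Total minutes: 7×60 + 25 = 445
Day = 24×60 = 1440 minutes
Fraction = 445/1440 ≈ 0.3090
As a percentage: 445/1440 × 100 ≈ 30.90%

0.3090 (30.90%)


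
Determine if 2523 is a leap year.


Rules: divisible by 4 AND (not by 100 OR by 400)
2523 ÷ 4 = 630 remainder 3 → not divisible by 4
Not divisible by 4 → not a leap year

No


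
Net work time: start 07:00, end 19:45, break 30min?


Total time = (19×60+45) - (7×60+0)
= 1185 - 420 = 765 min
Minus break: 765 - 30 = 735 min
= 12h 15m

12h 15m (735 minutes)


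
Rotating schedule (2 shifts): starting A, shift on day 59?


Shift A

Shifts: A, B
Start: A (index 0)
Day 59: (0 + 59 - 1) mod 2
= 58 mod 2
= 0
Index 0 → shift A


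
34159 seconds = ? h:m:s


Hours: 34159 ÷ 3600 = 9 remainder 1759
Minutes: 1759 ÷ 60 = 29 remainder 19
Seconds: 19

9h 29m 19s


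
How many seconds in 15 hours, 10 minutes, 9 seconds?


Hours: 15 × 3600 = 54000
Minutes: 10 × 60 = 600
Seconds: 9
Total = 54000 + 600 + 9 = 54609

54609 seconds


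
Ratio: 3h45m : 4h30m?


Duration 1: 225 minutes
Duration 2: 270 minutes
Ratio = 225:270
GCD = 45
Simplified = 5:6
As a decimal: 5/6 ≈ 0.83

5:6 (0.83)


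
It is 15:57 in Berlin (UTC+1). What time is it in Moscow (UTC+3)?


Time difference = UTC+3 - UTC+1 = +2 hours
New hour = (15 + 2) mod 24
= 17 mod 24 = 17
Minutes unchanged → 17:57

17:57


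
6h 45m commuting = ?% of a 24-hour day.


28.1%

Time: 405 minutes
Day: 1440 minutes
Percentage = (405/1440) × 100 ≈ 28.1%


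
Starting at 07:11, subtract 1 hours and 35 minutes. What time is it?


Start: 431 minutes from midnight
Subtract: 95 minutes
Remaining: 431 - 95 = 336
Hours: 5, Minutes: 36

05:36


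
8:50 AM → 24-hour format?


08:50

Input: 8:50 AM
AM hour stays: 8


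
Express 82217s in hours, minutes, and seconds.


Hours: 82217 ÷ 3600 = 22 remainder 3017
Minutes: 3017 ÷ 60 = 50 remainder 17
Seconds: 17

22h 50m 17s


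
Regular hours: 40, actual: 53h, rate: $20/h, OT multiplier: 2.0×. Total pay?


Regular: 40h × $20 = $800.00
Overtime: 53 - 40 = 13h
OT pay: 13h × $20 × 2.0 = $520.00
Total = $800.00 + $520.00 = $1320.00

$1320.00


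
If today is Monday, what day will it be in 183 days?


Tuesday

Start: Monday (index 0)
(0 + 183) mod 7
= 183 mod 7
= 1
Index 1 → Tuesday


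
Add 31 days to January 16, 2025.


Start: January 16, 2025
Add 31 days
January 16 → February 1: 31 - 16 + 1 = 16 days (31 - 16 = 15 left)
February 1 + 15 = February 16, 2025

February 16, 2025


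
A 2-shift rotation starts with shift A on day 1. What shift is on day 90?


Shift B

Shifts: A, B
Start: A (index 0)
Day 90: (0 + 90 - 1) mod 2
= 89 mod 2
= 1
Index 1 → shift B


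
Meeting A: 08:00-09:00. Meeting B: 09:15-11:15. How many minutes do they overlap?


0 minutes

Meeting A: 480-540 (in minutes from midnight)
Meeting B: 555-675
Overlap start = max(480, 555) = 555
Overlap end = min(540, 675) = 540
Overlap = max(0, 540 - 555) = 0 min


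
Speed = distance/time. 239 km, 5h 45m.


41.6 km/h

Distance: 239 km
Time: 5h 45m = 345 min = 345/60 = 23/4 hours
Speed = 239 ÷ (23/4) = 239 × 4 / 23 = 956/23 ≈ 41.6 km/h


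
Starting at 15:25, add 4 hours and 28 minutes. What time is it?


Start: 925 minutes from midnight
Add: 268 minutes
Total: 1193 minutes
Hours: 1193 ÷ 60 = 19 remainder 53

19:53


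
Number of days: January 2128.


31 days

Month: January (month 1)
January has 31 days


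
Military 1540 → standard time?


Hour: 15
15 - 12 = 3 → PM

3:40 PM


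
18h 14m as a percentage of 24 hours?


0.7597 (75.97%)

Total minutes: 18×60 + 14 = 1094
Day = 24×60 = 1440 minutes
Fraction = 1094/1440 ≈ 0.7597
As a percentage: 1094/1440 × 100 ≈ 75.97%


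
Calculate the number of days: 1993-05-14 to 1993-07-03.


From May 14, 1993 to July 3, 1993
Rest of May 1993: 31 - 14 = 17
Full months: June 30
Days into July 1993: 3
Total = 17 + 30 + 3 = 50 days

50 days


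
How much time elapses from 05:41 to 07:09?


1h 28m

End time in minutes: 7×60 + 9 = 429
Start time in minutes: 5×60 + 41 = 341
Difference = 429 - 341 = 88 minutes
= 1 hours 28 minutes


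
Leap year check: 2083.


No

Rules: divisible by 4 AND (not by 100 OR by 400)
2083 ÷ 4 = 520 remainder 3 → not divisible by 4
Not divisible by 4 → not a leap year


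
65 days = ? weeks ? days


9 weeks 2 days

Weeks: 65 ÷ 7 = 9 remainder 2


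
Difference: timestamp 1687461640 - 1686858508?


Difference = 1687461640 - 1686858508 = 603132 seconds
In hours: 603132 / 3600 ≈ 167.5
In days: 603132 / 86400 ≈ 6.98

603132 seconds (167.5 hours / 6.98 days)


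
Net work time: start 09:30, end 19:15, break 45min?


9h 0m (540 minutes)

Total time = (19×60+15) - (9×60+30)
= 1155 - 570 = 585 min
Minus break: 585 - 45 = 540 min
= 9h 0m


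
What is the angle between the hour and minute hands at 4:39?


94.5°

Hour hand = 4×30 + 39×0.5 = 139.5°
Minute hand = 39×6 = 234°
Difference = |139.5 - 234| = 94.5°


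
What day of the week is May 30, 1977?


Monday

Zeller's congruence:
q=30, m=5, k=77, j=19
h = (30 + ⌊13×6/5⌋ + 77 + ⌊77/4⌋ + ⌊19/4⌋ - 2×19) mod 7
= (30 + 15 + 77 + 19 + 4 - 38) mod 7
= 107 mod 7 = 2
h=2 → Monday


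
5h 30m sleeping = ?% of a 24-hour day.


22.9%

Time: 330 minutes
Day: 1440 minutes
Percentage = (330/1440) × 100 ≈ 22.9%


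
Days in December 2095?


31 days

Month: December (month 12)
December has 31 days


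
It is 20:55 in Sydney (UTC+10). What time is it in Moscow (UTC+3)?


Time difference = UTC+3 - UTC+10 = -7 hours
New hour = (20 -7) mod 24
= 13 mod 24 = 13
Minutes unchanged → 13:55

13:55


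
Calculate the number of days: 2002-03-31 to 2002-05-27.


From March 31, 2002 to May 27, 2002
Rest of March 2002: 31 - 31 = 0
Full months: April 30
Days into May 2002: 27
Total = 0 + 30 + 27 = 57 days

57 days


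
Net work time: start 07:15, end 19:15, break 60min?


Total time = (19×60+15) - (7×60+15)
= 1155 - 435 = 720 min
Minus break: 720 - 60 = 660 min
= 11h 0m

11h 0m (660 minutes)


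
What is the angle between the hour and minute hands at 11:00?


Hour hand = 11×30 + 0×0.5 = 330.0°
Minute hand = 0×6 = 0°
Difference = |330.0 - 0| = 330.0°
Since > 180°: 360 - 330.0 = 30.0°

30.0°


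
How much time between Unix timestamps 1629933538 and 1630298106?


Difference = 1630298106 - 1629933538 = 364568 seconds
In hours: 364568 / 3600 ≈ 101.3
In days: 364568 / 86400 ≈ 4.22

364568 seconds (101.3 hours / 4.22 days)


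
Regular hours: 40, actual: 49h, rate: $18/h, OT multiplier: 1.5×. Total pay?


$963.00

Regular: 40h × $18 = $720.00
Overtime: 49 - 40 = 9h
OT pay: 9h × $18 × 1.5 = $243.00
Total = $720.00 + $243.00 = $963.00


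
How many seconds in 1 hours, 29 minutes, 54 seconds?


Hours: 1 × 3600 = 3600
Minutes: 29 × 60 = 1740
Seconds: 54
Total = 3600 + 1740 + 54 = 5394

5394 seconds


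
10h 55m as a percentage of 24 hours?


Total minutes: 10×60 + 55 = 655
Day = 24×60 = 1440 minutes
Fraction = 655/1440 ≈ 0.4549
As a percentage: 655/1440 × 100 ≈ 45.49%

0.4549 (45.49%)


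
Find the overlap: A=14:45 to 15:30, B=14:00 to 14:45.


0 minutes

Meeting A: 885-930 (in minutes from midnight)
Meeting B: 840-885
Overlap start = max(885, 840) = 885
Overlap end = min(930, 885) = 885
Overlap = max(0, 885 - 885) = 0 min


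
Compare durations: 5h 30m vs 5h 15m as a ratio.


22:21 (1.05)

Duration 1: 330 minutes
Duration 2: 315 minutes
Ratio = 330:315
GCD = 15
Simplified = 22:21
As a decimal: 22/21 ≈ 1.05


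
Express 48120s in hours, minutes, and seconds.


Hours: 48120 ÷ 3600 = 13 remainder 1320
Minutes: 1320 ÷ 60 = 22 remainder 0
Seconds: 0

13h 22m 0s


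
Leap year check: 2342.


Rules: divisible by 4 AND (not by 100 OR by 400)
2342 ÷ 4 = 585 remainder 2 → not divisible by 4
Not divisible by 4 → not a leap year

No


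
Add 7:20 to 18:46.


02:06 (next day)

Start: 1126 minutes from midnight
Add: 440 minutes
Total: 1566 minutes
Hours: 1566 ÷ 60 = 26 remainder 6
26 ≥ 24 → 26 - 24 = 2 (next day)


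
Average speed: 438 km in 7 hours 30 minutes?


Distance: 438 km
Time: 7h 30m = 450 min = 450/60 = 15/2 hours
Speed = 438 ÷ (15/2) = 438 × 2 / 15 = 876/15 = 58.4 km/h

58.4 km/h


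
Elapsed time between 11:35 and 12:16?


End time in minutes: 12×60 + 16 = 736
Start time in minutes: 11×60 + 35 = 695
Difference = 736 - 695 = 41 minutes
= 0 hours 41 minutes

0h 41m


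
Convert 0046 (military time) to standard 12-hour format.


Hour: 0
0 → 12 AM (midnight)

12:46 AM


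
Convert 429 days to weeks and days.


Weeks: 429 ÷ 7 = 61 remainder 2

61 weeks 2 days


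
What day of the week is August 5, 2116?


Zeller's congruence:
q=5, m=8, k=16, j=21
h = (5 + ⌊13×9/5⌋ + 16 + ⌊16/4⌋ + ⌊21/4⌋ - 2×21) mod 7
= (5 + 23 + 16 + 4 + 5 - 42) mod 7
= 11 mod 7 = 4
h=4 → Wednesday

Wednesday


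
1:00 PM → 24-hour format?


Input: 1:00 PM
PM: 1 + 12 = 13

13:00


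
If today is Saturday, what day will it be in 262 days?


Tuesday

Start: Saturday (index 5)
(5 + 262) mod 7
= 267 mod 7
= 1
Index 1 → Tuesday


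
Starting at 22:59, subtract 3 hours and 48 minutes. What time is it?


Start: 1379 minutes from midnight
Subtract: 228 minutes
Remaining: 1379 - 228 = 1151
Hours: 19, Minutes: 11

19:11


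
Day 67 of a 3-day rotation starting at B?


Shifts: A, B, C
Start: B (index 1)
Day 67: (1 + 67 - 1) mod 3
= 67 mod 3
= 1
Index 1 → shift B

Shift B


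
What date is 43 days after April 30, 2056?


Start: April 30, 2056
Add 43 days
April 30 → May 1: 30 - 30 + 1 = 1 days (43 - 1 = 42 left)
May 1 → June 1: 31 - 1 + 1 = 31 days (42 - 31 = 11 left)
June 1 + 11 = June 12, 2056

June 12, 2056


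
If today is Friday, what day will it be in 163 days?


Sunday

Start: Friday (index 4)
(4 + 163) mod 7
= 167 mod 7
= 6
Index 6 → Sunday


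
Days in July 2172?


Month: July (month 7)
July has 31 days

31 days


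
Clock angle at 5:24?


Hour hand = 5×30 + 24×0.5 = 162.0°
Minute hand = 24×6 = 144°
Difference = |162.0 - 144| = 18.0°

18.0°


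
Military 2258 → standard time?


Hour: 22
22 - 12 = 10 → PM

10:58 PM


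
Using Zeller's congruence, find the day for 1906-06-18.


Zeller's congruence:
q=18, m=6, k=6, j=19
h = (18 + ⌊13×7/5⌋ + 6 + ⌊6/4⌋ + ⌊19/4⌋ - 2×19) mod 7
= (18 + 18 + 6 + 1 + 4 - 38) mod 7
= 9 mod 7 = 2
h=2 → Monday

Monday


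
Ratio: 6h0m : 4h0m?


3:2 (1.50)

Duration 1: 360 minutes
Duration 2: 240 minutes
Ratio = 360:240
GCD = 120
Simplified = 3:2
As a decimal: 3/2 = 1.50


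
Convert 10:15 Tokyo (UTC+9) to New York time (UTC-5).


Time difference = UTC-5 - UTC+9 = -14 hours
New hour = (10 -14) mod 24
= -4 mod 24 = 20
Minutes unchanged → 20:15; -4 < 0 → previous day

20:15 (previous day)


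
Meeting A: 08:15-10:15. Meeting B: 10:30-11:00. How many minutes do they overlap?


Meeting A: 495-615 (in minutes from midnight)
Meeting B: 630-660
Overlap start = max(495, 630) = 630
Overlap end = min(615, 660) = 615
Overlap = max(0, 615 - 630) = 0 min

0 minutes


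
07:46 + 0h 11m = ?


07:57

Start: 466 minutes from midnight
Add: 11 minutes
Total: 477 minutes
Hours: 477 ÷ 60 = 7 remainder 57


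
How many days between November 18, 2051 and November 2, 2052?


From November 18, 2051 to November 2, 2052
Rest of November 2051: 30 - 18 = 12
Full months: December 31, January 31, February 2052 29, March 31, April 30, May 31, June 30, July 31, August 31, September 30, October 31
Days into November 2052: 2
Total = 12 + 31 + 31 + 29 + 31 + 30 + 31 + 30 + 31 + 31 + 30 + 31 + 2 = 350 days

350 days


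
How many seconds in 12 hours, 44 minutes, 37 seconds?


Hours: 12 × 3600 = 43200
Minutes: 44 × 60 = 2640
Seconds: 37
Total = 43200 + 2640 + 37 = 45877

45877 seconds


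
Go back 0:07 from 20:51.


20:44

Start: 1251 minutes from midnight
Subtract: 7 minutes
Remaining: 1251 - 7 = 1244
Hours: 20, Minutes: 44


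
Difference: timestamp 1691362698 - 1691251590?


111108 seconds (30.9 hours / 1.29 days)

Difference = 1691362698 - 1691251590 = 111108 seconds
In hours: 111108 / 3600 ≈ 30.9
In days: 111108 / 86400 ≈ 1.29


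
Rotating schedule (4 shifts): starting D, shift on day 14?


Shift A

Shifts: A, B, C, D
Start: D (index 3)
Day 14: (3 + 14 - 1) mod 4
= 16 mod 4
= 0
Index 0 → shift A


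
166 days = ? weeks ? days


Weeks: 166 ÷ 7 = 23 remainder 5

23 weeks 5 days


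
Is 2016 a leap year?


Yes

Rules: divisible by 4 AND (not by 100 OR by 400)
2016 ÷ 4 = 504 exactly → divisible by 4
2016 ÷ 100 = 20 remainder 16 → not divisible by 100
Divisible by 4 but not by 100 → leap year


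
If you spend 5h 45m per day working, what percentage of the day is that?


24.0%

Time: 345 minutes
Day: 1440 minutes
Percentage = (345/1440) × 100 ≈ 24.0%


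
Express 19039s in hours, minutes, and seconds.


5h 17m 19s

Hours: 19039 ÷ 3600 = 5 remainder 1039
Minutes: 1039 ÷ 60 = 17 remainder 19
Seconds: 19


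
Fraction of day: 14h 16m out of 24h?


0.5944 (59.44%)

Total minutes: 14×60 + 16 = 856
Day = 24×60 = 1440 minutes
Fraction = 856/1440 ≈ 0.5944
As a percentage: 856/1440 × 100 ≈ 59.44%


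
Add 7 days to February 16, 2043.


February 23, 2043

Start: February 16, 2043
Add 7 days
February 16 + 7 = February 23, 2043


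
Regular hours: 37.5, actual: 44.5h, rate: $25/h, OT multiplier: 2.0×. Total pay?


Regular: 37.5h × $25 = $937.50
Overtime: 44.5 - 37.5 = 7.0h
OT pay: 7.0h × $25 × 2.0 = $350.00
Total = $937.50 + $350.00 = $1287.50

$1287.50


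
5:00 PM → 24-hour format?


Input: 5:00 PM
PM: 5 + 12 = 17

17:00


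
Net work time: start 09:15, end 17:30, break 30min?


Total time = (17×60+30) - (9×60+15)
= 1050 - 555 = 495 min
Minus break: 495 - 30 = 465 min
= 7h 45m

7h 45m (465 minutes)


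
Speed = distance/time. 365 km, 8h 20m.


43.8 km/h

Distance: 365 km
Time: 8h 20m = 500 min = 500/60 = 25/3 hours
Speed = 365 ÷ (25/3) = 365 × 3 / 25 = 1095/25 = 43.8 km/h


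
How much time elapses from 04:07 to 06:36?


2h 29m

End time in minutes: 6×60 + 36 = 396
Start time in minutes: 4×60 + 7 = 247
Difference = 396 - 247 = 149 minutes
= 2 hours 29 minutes


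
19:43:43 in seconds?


71023 seconds

Hours: 19 × 3600 = 68400
Minutes: 43 × 60 = 2580
Seconds: 43
Total = 68400 + 2580 + 43 = 71023


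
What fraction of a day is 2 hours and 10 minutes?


Total minutes: 2×60 + 10 = 130
Day = 24×60 = 1440 minutes
Fraction = 130/1440 ≈ 0.0903
As a percentage: 130/1440 × 100 ≈ 9.03%

0.0903 (9.03%)


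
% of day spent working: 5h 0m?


20.8%

Time: 300 minutes
Day: 1440 minutes
Percentage = (300/1440) × 100 ≈ 20.8%


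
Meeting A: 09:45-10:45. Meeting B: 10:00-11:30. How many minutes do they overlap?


45 minutes

Meeting A: 585-645 (in minutes from midnight)
Meeting B: 600-690
Overlap start = max(585, 600) = 600
Overlap end = min(645, 690) = 645
Overlap = max(0, 645 - 600) = 45 min


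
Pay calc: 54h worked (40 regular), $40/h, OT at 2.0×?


Regular: 40h × $40 = $1600.00
Overtime: 54 - 40 = 14h
OT pay: 14h × $40 × 2.0 = $1120.00
Total = $1600.00 + $1120.00 = $2720.00

$2720.00


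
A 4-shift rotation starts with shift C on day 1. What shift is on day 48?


Shift B

Shifts: A, B, C, D
Start: C (index 2)
Day 48: (2 + 48 - 1) mod 4
= 49 mod 4
= 1
Index 1 → shift B


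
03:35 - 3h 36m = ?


Start: 215 minutes from midnight
Subtract: 216 minutes
Remaining: 215 - 216 = -1
Negative → add 24×60 = 1439
Hours: 23, Minutes: 59

23:59


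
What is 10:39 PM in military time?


22:39

Input: 10:39 PM
PM: 10 + 12 = 22


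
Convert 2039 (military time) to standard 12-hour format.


Hour: 20
20 - 12 = 8 → PM

8:39 PM


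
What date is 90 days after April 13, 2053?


Start: April 13, 2053
Add 90 days
April 13 → May 1: 30 - 13 + 1 = 18 days (90 - 18 = 72 left)
May 1 → June 1: 31 - 1 + 1 = 31 days (72 - 31 = 41 left)
June 1 → July 1: 30 - 1 + 1 = 30 days (41 - 30 = 11 left)
July 1 + 11 = July 12, 2053

July 12, 2053


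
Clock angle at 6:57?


Hour hand = 6×30 + 57×0.5 = 208.5°
Minute hand = 57×6 = 342°
Difference = |208.5 - 342| = 133.5°

133.5°


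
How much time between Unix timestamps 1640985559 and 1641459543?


473984 seconds (131.7 hours / 5.49 days)

Difference = 1641459543 - 1640985559 = 473984 seconds
In hours: 473984 / 3600 ≈ 131.7
In days: 473984 / 86400 ≈ 5.49


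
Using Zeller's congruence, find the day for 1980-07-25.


Zeller's congruence:
q=25, m=7, k=80, j=19
h = (25 + ⌊13×8/5⌋ + 80 + ⌊80/4⌋ + ⌊19/4⌋ - 2×19) mod 7
= (25 + 20 + 80 + 20 + 4 - 38) mod 7
= 111 mod 7 = 6
h=6 → Friday

Friday


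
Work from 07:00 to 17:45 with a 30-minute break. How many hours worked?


10h 15m (615 minutes)

Total time = (17×60+45) - (7×60+0)
= 1065 - 420 = 645 min
Minus break: 645 - 30 = 615 min
= 10h 15m


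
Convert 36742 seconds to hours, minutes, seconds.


Hours: 36742 ÷ 3600 = 10 remainder 742
Minutes: 742 ÷ 60 = 12 remainder 22
Seconds: 22

10h 12m 22s


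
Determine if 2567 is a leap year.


Rules: divisible by 4 AND (not by 100 OR by 400)
2567 ÷ 4 = 641 remainder 3 → not divisible by 4
Not divisible by 4 → not a leap year

No


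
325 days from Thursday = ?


Sunday

Start: Thursday (index 3)
(3 + 325) mod 7
= 328 mod 7
= 6
Index 6 → Sunday


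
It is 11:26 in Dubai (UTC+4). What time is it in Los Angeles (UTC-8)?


Time difference = UTC-8 - UTC+4 = -12 hours
New hour = (11 -12) mod 24
= -1 mod 24 = 23
Minutes unchanged → 23:26; -1 < 0 → previous day

23:26 (previous day)


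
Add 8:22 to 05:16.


13:38

Start: 316 minutes from midnight
Add: 502 minutes
Total: 818 minutes
Hours: 818 ÷ 60 = 13 remainder 38


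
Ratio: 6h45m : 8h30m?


27:34 (0.79)

Duration 1: 405 minutes
Duration 2: 510 minutes
Ratio = 405:510
GCD = 15
Simplified = 27:34
As a decimal: 27/34 ≈ 0.79


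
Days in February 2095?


28 days

Month: February (month 2)
February: 28 or 29 (leap year)
2095 leap year? No


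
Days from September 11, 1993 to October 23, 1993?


From September 11, 1993 to October 23, 1993
Rest of September 1993: 30 - 11 = 19
Days into October 1993: 23
Total = 19 + 23 = 42 days

42 days


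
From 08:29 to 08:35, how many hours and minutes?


End time in minutes: 8×60 + 35 = 515
Start time in minutes: 8×60 + 29 = 509
Difference = 515 - 509 = 6 minutes
= 0 hours 6 minutes

0h 6m


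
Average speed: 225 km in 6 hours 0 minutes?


Distance: 225 km
Time: 6 hours
Speed = 225 / 6 = 37.5 km/h

37.5 km/h


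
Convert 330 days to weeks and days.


47 weeks 1 days

Weeks: 330 ÷ 7 = 47 remainder 1


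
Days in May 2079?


Month: May (month 5)
May has 31 days

31 days


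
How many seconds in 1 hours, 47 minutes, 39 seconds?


Hours: 1 × 3600 = 3600
Minutes: 47 × 60 = 2820
Seconds: 39
Total = 3600 + 2820 + 39 = 6459

6459 seconds


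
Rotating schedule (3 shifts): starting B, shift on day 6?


Shifts: A, B, C
Start: B (index 1)
Day 6: (1 + 6 - 1) mod 3
= 6 mod 3
= 0
Index 0 → shift A

Shift A


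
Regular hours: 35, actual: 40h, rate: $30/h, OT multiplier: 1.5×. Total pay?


Regular: 35h × $30 = $1050.00
Overtime: 40 - 35 = 5h
OT pay: 5h × $30 × 1.5 = $225.00
Total = $1050.00 + $225.00 = $1275.00

$1275.00


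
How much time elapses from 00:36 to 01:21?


0h 45m

End time in minutes: 1×60 + 21 = 81
Start time in minutes: 0×60 + 36 = 36
Difference = 81 - 36 = 45 minutes
= 0 hours 45 minutes


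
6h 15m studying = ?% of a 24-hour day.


Time: 375 minutes
Day: 1440 minutes
Percentage = (375/1440) × 100 ≈ 26.0%

26.0%


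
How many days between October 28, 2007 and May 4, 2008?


189 days

From October 28, 2007 to May 4, 2008
Rest of October 2007: 31 - 28 = 3
Full months: November 30, December 31, January 31, February 2008 29, March 31, April 30
Days into May 2008: 4
Total = 3 + 30 + 31 + 31 + 29 + 31 + 30 + 4 = 189 days


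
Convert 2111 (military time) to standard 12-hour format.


Hour: 21
21 - 12 = 9 → PM

9:11 PM


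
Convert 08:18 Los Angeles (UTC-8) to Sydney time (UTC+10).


Time difference = UTC+10 - UTC-8 = +18 hours
New hour = (8 + 18) mod 24
= 26 mod 24 = 2
Minutes unchanged → 02:18; 26 ≥ 24 → next day

02:18 (next day)


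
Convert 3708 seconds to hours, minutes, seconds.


Hours: 3708 ÷ 3600 = 1 remainder 108
Minutes: 108 ÷ 60 = 1 remainder 48
Seconds: 48

1h 1m 48s


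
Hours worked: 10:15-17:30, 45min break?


Total time = (17×60+30) - (10×60+15)
= 1050 - 615 = 435 min
Minus break: 435 - 45 = 390 min
= 6h 30m

6h 30m (390 minutes)


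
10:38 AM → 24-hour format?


Input: 10:38 AM
AM hour stays: 10

10:38


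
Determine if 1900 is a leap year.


No

Rules: divisible by 4 AND (not by 100 OR by 400)
1900 ÷ 4 = 475 exactly → divisible by 4
1900 ÷ 100 = 19 exactly → divisible by 100
1900 ÷ 400 = 4 remainder 300 → not divisible by 400
Divisible by 100 but not by 400 → not a leap year


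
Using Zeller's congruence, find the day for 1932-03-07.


Monday

Zeller's congruence:
q=7, m=3, k=32, j=19
h = (7 + ⌊13×4/5⌋ + 32 + ⌊32/4⌋ + ⌊19/4⌋ - 2×19) mod 7
= (7 + 10 + 32 + 8 + 4 - 38) mod 7
= 23 mod 7 = 2
h=2 → Monday


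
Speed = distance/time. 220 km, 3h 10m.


Distance: 220 km
Time: 3h 10m = 190 min = 190/60 = 19/6 hours
Speed = 220 ÷ (19/6) = 220 × 6 / 19 = 1320/19 ≈ 69.5 km/h

69.5 km/h


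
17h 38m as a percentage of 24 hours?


Total minutes: 17×60 + 38 = 1058
Day = 24×60 = 1440 minutes
Fraction = 1058/1440 ≈ 0.7347
As a percentage: 1058/1440 × 100 ≈ 73.47%

0.7347 (73.47%)


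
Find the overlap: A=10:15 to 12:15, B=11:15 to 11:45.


30 minutes

Meeting A: 615-735 (in minutes from midnight)
Meeting B: 675-705
Overlap start = max(615, 675) = 675
Overlap end = min(735, 705) = 705
Overlap = max(0, 705 - 675) = 30 min


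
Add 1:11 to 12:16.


13:27

Start: 736 minutes from midnight
Add: 71 minutes
Total: 807 minutes
Hours: 807 ÷ 60 = 13 remainder 27


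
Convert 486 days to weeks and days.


69 weeks 3 days

Weeks: 486 ÷ 7 = 69 remainder 3


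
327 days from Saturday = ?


Thursday

Start: Saturday (index 5)
(5 + 327) mod 7
= 332 mod 7
= 3
Index 3 → Thursday


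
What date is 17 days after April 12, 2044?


Start: April 12, 2044
Add 17 days
April 12 + 17 = April 29, 2044

April 29, 2044


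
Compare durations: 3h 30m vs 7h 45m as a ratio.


Duration 1: 210 minutes
Duration 2: 465 minutes
Ratio = 210:465
GCD = 15
Simplified = 14:31
As a decimal: 14/31 ≈ 0.45

14:31 (0.45)


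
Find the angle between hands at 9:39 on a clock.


55.5°

Hour hand = 9×30 + 39×0.5 = 289.5°
Minute hand = 39×6 = 234°
Difference = |289.5 - 234| = 55.5°


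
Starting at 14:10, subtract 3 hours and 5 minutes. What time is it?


Start: 850 minutes from midnight
Subtract: 185 minutes
Remaining: 850 - 185 = 665
Hours: 11, Minutes: 5

11:05


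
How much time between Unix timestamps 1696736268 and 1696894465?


Difference = 1696894465 - 1696736268 = 158197 seconds
In hours: 158197 / 3600 ≈ 43.9
In days: 158197 / 86400 ≈ 1.83

158197 seconds (43.9 hours / 1.83 days)


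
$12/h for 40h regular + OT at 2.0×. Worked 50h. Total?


Regular: 40h × $12 = $480.00
Overtime: 50 - 40 = 10h
OT pay: 10h × $12 × 2.0 = $240.00
Total = $480.00 + $240.00 = $720.00

$720.00


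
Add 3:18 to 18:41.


21:59

Start: 1121 minutes from midnight
Add: 198 minutes
Total: 1319 minutes
Hours: 1319 ÷ 60 = 21 remainder 59


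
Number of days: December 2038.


31 days

Month: December (month 12)
December has 31 days


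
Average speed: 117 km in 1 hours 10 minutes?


100.3 km/h

Distance: 117 km
Time: 1h 10m = 70 min = 70/60 = 7/6 hours
Speed = 117 ÷ (7/6) = 117 × 6 / 7 = 702/7 ≈ 100.3 km/h


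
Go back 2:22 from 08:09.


05:47

Start: 489 minutes from midnight
Subtract: 142 minutes
Remaining: 489 - 142 = 347
Hours: 5, Minutes: 47


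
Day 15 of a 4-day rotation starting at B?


Shift D

Shifts: A, B, C, D
Start: B (index 1)
Day 15: (1 + 15 - 1) mod 4
= 15 mod 4
= 3
Index 3 → shift D


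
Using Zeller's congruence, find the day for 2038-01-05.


Tuesday

Zeller's congruence:
q=5, m=13, k=37, j=20
h = (5 + ⌊13×14/5⌋ + 37 + ⌊37/4⌋ + ⌊20/4⌋ - 2×20) mod 7
= (5 + 36 + 37 + 9 + 5 - 40) mod 7
= 52 mod 7 = 3
h=3 → Tuesday


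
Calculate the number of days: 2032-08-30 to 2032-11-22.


84 days

From August 30, 2032 to November 22, 2032
Rest of August 2032: 31 - 30 = 1
Full months: September 30, October 31
Days into November 2032: 22
Total = 1 + 30 + 31 + 22 = 84 days


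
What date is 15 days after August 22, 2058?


September 6, 2058

Start: August 22, 2058
Add 15 days
August 22 → September 1: 31 - 22 + 1 = 10 days (15 - 10 = 5 left)
September 1 + 5 = September 6, 2058


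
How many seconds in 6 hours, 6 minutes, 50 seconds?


22010 seconds

Hours: 6 × 3600 = 21600
Minutes: 6 × 60 = 360
Seconds: 50
Total = 21600 + 360 + 50 = 22010


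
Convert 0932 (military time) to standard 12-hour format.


9:32 AM

Hour: 9
9 < 12 → AM


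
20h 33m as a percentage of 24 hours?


Total minutes: 20×60 + 33 = 1233
Day = 24×60 = 1440 minutes
Fraction = 1233/1440 ≈ 0.8563
As a percentage: 1233/1440 × 100 ≈ 85.63%

0.8563 (85.63%)


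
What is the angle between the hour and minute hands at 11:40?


110.0°

Hour hand = 11×30 + 40×0.5 = 350.0°
Minute hand = 40×6 = 240°
Difference = |350.0 - 240| = 110.0°


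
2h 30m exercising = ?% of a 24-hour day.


10.4%

Time: 150 minutes
Day: 1440 minutes
Percentage = (150/1440) × 100 ≈ 10.4%


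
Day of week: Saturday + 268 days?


Start: Saturday (index 5)
(5 + 268) mod 7
= 273 mod 7
= 0
Index 0 → Monday

Monday


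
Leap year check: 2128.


Yes

Rules: divisible by 4 AND (not by 100 OR by 400)
2128 ÷ 4 = 532 exactly → divisible by 4
2128 ÷ 100 = 21 remainder 28 → not divisible by 100
Divisible by 4 but not by 100 → leap year


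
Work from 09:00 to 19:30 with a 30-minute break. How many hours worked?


10h 0m (600 minutes)

Total time = (19×60+30) - (9×60+0)
= 1170 - 540 = 630 min
Minus break: 630 - 30 = 600 min
= 10h 0m


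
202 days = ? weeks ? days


28 weeks 6 days

Weeks: 202 ÷ 7 = 28 remainder 6


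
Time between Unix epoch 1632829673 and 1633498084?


Difference = 1633498084 - 1632829673 = 668411 seconds
In hours: 668411 / 3600 ≈ 185.7
In days: 668411 / 86400 ≈ 7.74

668411 seconds (185.7 hours / 7.74 days)


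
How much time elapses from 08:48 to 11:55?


End time in minutes: 11×60 + 55 = 715
Start time in minutes: 8×60 + 48 = 528
Difference = 715 - 528 = 187 minutes
= 3 hours 7 minutes

3h 7m


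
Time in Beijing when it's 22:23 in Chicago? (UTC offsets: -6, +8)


Time difference = UTC+8 - UTC-6 = +14 hours
New hour = (22 + 14) mod 24
= 36 mod 24 = 12
Minutes unchanged → 12:23; 36 ≥ 24 → next day

12:23 (next day)


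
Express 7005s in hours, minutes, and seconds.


Hours: 7005 ÷ 3600 = 1 remainder 3405
Minutes: 3405 ÷ 60 = 56 remainder 45
Seconds: 45

1h 56m 45s


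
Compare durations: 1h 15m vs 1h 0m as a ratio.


Duration 1: 75 minutes
Duration 2: 60 minutes
Ratio = 75:60
GCD = 15
Simplified = 5:4
As a decimal: 5/4 = 1.25

5:4 (1.25)


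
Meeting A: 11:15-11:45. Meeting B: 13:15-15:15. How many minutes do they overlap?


0 minutes

Meeting A: 675-705 (in minutes from midnight)
Meeting B: 795-915
Overlap start = max(675, 795) = 795
Overlap end = min(705, 915) = 705
Overlap = max(0, 705 - 795) = 0 min


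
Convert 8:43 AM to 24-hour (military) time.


08:43

Input: 8:43 AM
AM hour stays: 8


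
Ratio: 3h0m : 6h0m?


Duration 1: 180 minutes
Duration 2: 360 minutes
Ratio = 180:360
GCD = 180
Simplified = 1:2
As a decimal: 1/2 = 0.50

1:2 (0.50)


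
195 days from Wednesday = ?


Tuesday

Start: Wednesday (index 2)
(2 + 195) mod 7
= 197 mod 7
= 1
Index 1 → Tuesday


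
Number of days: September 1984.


30 days

Month: September (month 9)
September has 30 days


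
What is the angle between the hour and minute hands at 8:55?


62.5°

Hour hand = 8×30 + 55×0.5 = 267.5°
Minute hand = 55×6 = 330°
Difference = |267.5 - 330| = 62.5°


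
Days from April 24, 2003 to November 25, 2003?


215 days

From April 24, 2003 to November 25, 2003
Rest of April 2003: 30 - 24 = 6
Full months: May 31, June 30, July 31, August 31, September 30, October 31
Days into November 2003: 25
Total = 6 + 31 + 30 + 31 + 31 + 30 + 31 + 25 = 215 days


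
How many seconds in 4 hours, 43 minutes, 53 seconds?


Hours: 4 × 3600 = 14400
Minutes: 43 × 60 = 2580
Seconds: 53
Total = 14400 + 2580 + 53 = 17033

17033 seconds


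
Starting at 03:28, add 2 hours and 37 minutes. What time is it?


Start: 208 minutes from midnight
Add: 157 minutes
Total: 365 minutes
Hours: 365 ÷ 60 = 6 remainder 5

06:05


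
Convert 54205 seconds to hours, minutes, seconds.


15h 3m 25s

Hours: 54205 ÷ 3600 = 15 remainder 205
Minutes: 205 ÷ 60 = 3 remainder 25
Seconds: 25


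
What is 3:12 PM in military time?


Input: 3:12 PM
PM: 3 + 12 = 15

15:12


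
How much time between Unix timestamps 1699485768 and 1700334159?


848391 seconds (235.7 hours / 9.82 days)

Difference = 1700334159 - 1699485768 = 848391 seconds
In hours: 848391 / 3600 ≈ 235.7
In days: 848391 / 86400 ≈ 9.82


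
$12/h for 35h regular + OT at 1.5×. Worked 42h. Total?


$546.00

Regular: 35h × $12 = $420.00
Overtime: 42 - 35 = 7h
OT pay: 7h × $12 × 1.5 = $126.00
Total = $420.00 + $126.00 = $546.00


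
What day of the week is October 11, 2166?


Saturday

Zeller's congruence:
q=11, m=10, k=66, j=21
h = (11 + ⌊13×11/5⌋ + 66 + ⌊66/4⌋ + ⌊21/4⌋ - 2×21) mod 7
= (11 + 28 + 66 + 16 + 5 - 42) mod 7
= 84 mod 7 = 0
h=0 → Saturday


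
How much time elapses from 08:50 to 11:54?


3h 4m

End time in minutes: 11×60 + 54 = 714
Start time in minutes: 8×60 + 50 = 530
Difference = 714 - 530 = 184 minutes
= 3 hours 4 minutes


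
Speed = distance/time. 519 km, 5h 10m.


100.5 km/h

Distance: 519 km
Time: 5h 10m = 310 min = 310/60 = 31/6 hours
Speed = 519 ÷ (31/6) = 519 × 6 / 31 = 3114/31 ≈ 100.5 km/h


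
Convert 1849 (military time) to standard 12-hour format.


Hour: 18
18 - 12 = 6 → PM

6:49 PM


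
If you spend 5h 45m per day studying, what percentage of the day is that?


24.0%

Time: 345 minutes
Day: 1440 minutes
Percentage = (345/1440) × 100 ≈ 24.0%


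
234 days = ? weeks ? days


Weeks: 234 ÷ 7 = 33 remainder 3

33 weeks 3 days


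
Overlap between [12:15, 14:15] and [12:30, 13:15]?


45 minutes

Meeting A: 735-855 (in minutes from midnight)
Meeting B: 750-795
Overlap start = max(735, 750) = 750
Overlap end = min(855, 795) = 795
Overlap = max(0, 795 - 750) = 45 min


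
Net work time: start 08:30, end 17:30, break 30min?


8h 30m (510 minutes)

Total time = (17×60+30) - (8×60+30)
= 1050 - 510 = 540 min
Minus break: 540 - 30 = 510 min
= 8h 30m
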